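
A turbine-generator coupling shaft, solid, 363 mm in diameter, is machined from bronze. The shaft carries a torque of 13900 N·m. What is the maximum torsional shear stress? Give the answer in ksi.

J = πd⁴/32 = π(0.363)⁴/32 = 1.705×10^-3 m⁴.
τ_max = T·r/J = 13900 × 0.181 / 1.705×10^-3 = 1.480×10^6 Pa.

0.215 ksi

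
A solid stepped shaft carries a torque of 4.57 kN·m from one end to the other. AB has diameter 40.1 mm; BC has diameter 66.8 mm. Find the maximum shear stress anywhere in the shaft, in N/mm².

361 N/mm²

Under the same torque, τ_max = 16T/(πd³) is largest where d is smallest — segment AB (d = 40.1 mm).
τ_max = 16·4570/(π·(0.0401)³) = 3.610×10^8 Pa.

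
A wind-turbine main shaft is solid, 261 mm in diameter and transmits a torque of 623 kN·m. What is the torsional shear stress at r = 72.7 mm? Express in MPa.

99.4 MPa

J = πd⁴/32 = π(0.261)⁴/32 = 4.556×10^-4 m⁴.
Shear stress varies linearly with radius: τ = T·r/J = 623000 × 0.0727 / 4.556×10^-4 = 9.942×10^7 Pa.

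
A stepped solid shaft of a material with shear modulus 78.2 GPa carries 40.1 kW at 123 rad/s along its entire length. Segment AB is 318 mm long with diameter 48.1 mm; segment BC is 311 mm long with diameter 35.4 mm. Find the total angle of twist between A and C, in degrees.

ω = 123 rad/s, so T = P/ω = 40.1×10³ / 123.0 = 326.0 N·m.
J_AB = π(0.0481)⁴/32 = 5.26×10^-7 m⁴; J_BC = π(0.0354)⁴/32 = 1.54×10^-7 m⁴.
θ = (T/G)·Σ L_i/J_i = (326.0/78.2×10⁹)·(0.318/5.26×10^-7 + 0.311/1.54×10^-7) = 0.01093 rad.

0.626°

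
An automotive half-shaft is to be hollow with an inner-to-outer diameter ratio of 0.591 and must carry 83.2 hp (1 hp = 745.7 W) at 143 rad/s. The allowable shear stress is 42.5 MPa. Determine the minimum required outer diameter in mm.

39.0 mm

ω = 143 rad/s, so T = P/ω = 83.2×745.7 / 143.0 = 433.9 N·m.
For a hollow shaft with d_i/d_o = 0.591: τ_max = 16T/(π d_o³ (1−k⁴)), so d_o = [16T/(π τ_allow (1−k⁴))]^(1/3) = [16·433.9/(π·4.25×10^7·0.8780)]^(1/3) = 0.03898 m.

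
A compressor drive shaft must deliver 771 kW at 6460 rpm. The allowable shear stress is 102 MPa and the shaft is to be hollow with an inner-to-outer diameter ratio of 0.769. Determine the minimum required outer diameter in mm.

ω = 2π·6460/60 = 676.5 rad/s, so T = P/ω = 771×10³ / 676.5 = 1140 N·m.
For a hollow shaft with d_i/d_o = 0.769: τ_max = 16T/(π d_o³ (1−k⁴)), so d_o = [16T/(π τ_allow (1−k⁴))]^(1/3) = [16·1140/(π·1.02×10^8·0.6503)]^(1/3) = 0.04440 m.

44.4 mm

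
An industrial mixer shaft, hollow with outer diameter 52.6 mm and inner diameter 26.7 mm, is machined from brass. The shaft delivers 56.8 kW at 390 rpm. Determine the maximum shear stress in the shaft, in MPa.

ω = 2π·390/60 = 40.84 rad/s, so T = P/ω = 56.8×10³ / 40.84 = 1391 N·m.
J = π(d_o⁴ − d_i⁴)/32 = π(0.0526⁴ − 0.0267⁴)/32 = 7.016×10^-7 m⁴.
τ_max = T·r/J = 1391 × 0.0263 / 7.016×10^-7 = 5.213×10^7 Pa.

52.1 MPa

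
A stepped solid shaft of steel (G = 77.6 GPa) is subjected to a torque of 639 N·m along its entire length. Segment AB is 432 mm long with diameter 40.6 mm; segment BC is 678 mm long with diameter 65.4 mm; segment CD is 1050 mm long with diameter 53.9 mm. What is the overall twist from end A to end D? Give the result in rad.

0.0269 rad

J_AB = π(0.0406)⁴/32 = 2.67×10^-7 m⁴; J_BC = π(0.0654)⁴/32 = 1.80×10^-6 m⁴; J_CD = π(0.0539)⁴/32 = 8.29×10^-7 m⁴.
θ = (T/G)·Σ L_i/J_i = (639.0/77.6×10⁹)·(0.432/2.67×10^-7 + 0.678/1.80×10^-6 + 1.05/8.29×10^-7) = 0.02688 rad.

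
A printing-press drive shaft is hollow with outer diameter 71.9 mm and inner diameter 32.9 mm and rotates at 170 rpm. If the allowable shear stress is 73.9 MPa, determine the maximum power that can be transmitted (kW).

J = π(d_o⁴ − d_i⁴)/32 = π(0.0719⁴ − 0.0329⁴)/32 = 2.509×10^-6 m⁴.
T_max = τ_allow·J/r = 7.39×10^7 × 2.509×10^-6 / 0.0360 = 5157 N·m.
ω = 2π·170/60 = 17.80 rad/s, so P_max = T_max·ω = 9.181×10^4 W.

91.8 kW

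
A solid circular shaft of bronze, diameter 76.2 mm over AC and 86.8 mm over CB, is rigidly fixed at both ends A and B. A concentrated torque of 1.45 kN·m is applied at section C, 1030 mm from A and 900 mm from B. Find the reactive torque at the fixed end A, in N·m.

Compatibility: T_A·a/J_AC = T_B·b/J_CB with T_A + T_B = T₀.
J_AC = 3.31×10^-6 m⁴, J_CB = 5.57×10^-6 m⁴, so T_A = T₀·(J_AC/a)/((J_AC/a)+(J_CB/b)) = 495.4 N·m, T_B = 954.6 N·m.

495 N·m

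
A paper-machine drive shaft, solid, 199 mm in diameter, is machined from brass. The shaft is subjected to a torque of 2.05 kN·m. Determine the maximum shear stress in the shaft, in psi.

J = πd⁴/32 = π(0.199)⁴/32 = 1.540×10^-4 m⁴.
τ_max = T·r/J = 2050 × 0.0995 / 1.540×10^-4 = 1.325×10^6 Pa.

192 psi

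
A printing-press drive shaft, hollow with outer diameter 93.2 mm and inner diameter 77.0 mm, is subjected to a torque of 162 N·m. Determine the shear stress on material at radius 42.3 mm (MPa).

1.73 MPa

J = π(d_o⁴ − d_i⁴)/32 = π(0.0932⁴ − 0.0770⁴)/32 = 3.956×10^-6 m⁴.
Shear stress varies linearly with radius: τ = T·r/J = 162.0 × 0.0423 / 3.956×10^-6 = 1.732×10^6 Pa.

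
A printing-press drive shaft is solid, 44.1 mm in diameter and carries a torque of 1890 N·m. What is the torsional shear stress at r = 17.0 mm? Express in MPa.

86.5 MPa

J = πd⁴/32 = π(0.0441)⁴/32 = 3.713×10^-7 m⁴.
Shear stress varies linearly with radius: τ = T·r/J = 1890 × 0.0170 / 3.713×10^-7 = 8.653×10^7 Pa.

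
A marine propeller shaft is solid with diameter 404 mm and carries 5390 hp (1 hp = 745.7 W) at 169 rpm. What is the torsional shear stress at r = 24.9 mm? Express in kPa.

2160 kPa

ω = 2π·169/60 = 17.70 rad/s, so T = P/ω = 5390×745.7 / 17.70 = 227100 N·m.
J = πd⁴/32 = π(0.404)⁴/32 = 2.615×10^-3 m⁴.
Shear stress varies linearly with radius: τ = T·r/J = 227100 × 0.0249 / 2.615×10^-3 = 2.162×10^6 Pa.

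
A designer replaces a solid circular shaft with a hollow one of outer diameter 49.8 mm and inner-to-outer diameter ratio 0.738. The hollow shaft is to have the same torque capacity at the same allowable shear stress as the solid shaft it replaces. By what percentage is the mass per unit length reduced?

Equal τ_max and T ⇒ the solid shaft needs d_s³ = d_o³(1−k⁴), so d_s = 49.8·(1−0.738⁴)^(1/3) = 44.29 mm.
Area ratio A_h/A_s = d_o²(1−k²)/d_s² = (1−k²)/(1−k⁴)^(2/3) = 0.5757.
Mass saving = 1 − 0.5757 = 42.4 %.

42.4 %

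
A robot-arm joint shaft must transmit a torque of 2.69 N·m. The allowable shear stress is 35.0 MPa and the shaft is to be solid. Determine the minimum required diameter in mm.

7.32 mm

For a solid shaft τ_max = 16T/(πd³), so d = (16T/(π τ_allow))^(1/3) = (16·2.690/(π·3.50×10^7))^(1/3) = 0.007315 m.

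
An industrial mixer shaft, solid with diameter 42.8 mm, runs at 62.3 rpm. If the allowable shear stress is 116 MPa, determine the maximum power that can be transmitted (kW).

11.7 kW

J = πd⁴/32 = π(0.0428)⁴/32 = 3.294×10^-7 m⁴.
T_max = τ_allow·J/r = 1.16×10^8 × 3.294×10^-7 / 0.0214 = 1786 N·m.
ω = 2π·62.3/60 = 6.524 rad/s, so P_max = T_max·ω = 1.165×10^4 W.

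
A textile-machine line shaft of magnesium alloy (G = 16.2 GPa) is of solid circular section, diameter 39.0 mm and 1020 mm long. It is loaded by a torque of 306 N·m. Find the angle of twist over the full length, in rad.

J = πd⁴/32 = π(0.0390)⁴/32 = 2.271×10^-7 m⁴.
θ = T·L/(G·J) = 306.0 × 1.02 / (16.2×10⁹ × 2.271×10^-7) = 0.08483 rad.

0.0848 rad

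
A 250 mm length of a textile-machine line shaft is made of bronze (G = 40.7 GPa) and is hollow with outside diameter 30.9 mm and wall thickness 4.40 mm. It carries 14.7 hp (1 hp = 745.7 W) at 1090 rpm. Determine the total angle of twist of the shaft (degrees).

ω = 2π·1090/60 = 114.1 rad/s, so T = P/ω = 14.7×745.7 / 114.1 = 96.03 N·m.
J = π(d_o⁴ − d_i⁴)/32 = π(0.0309⁴ − 0.0221⁴)/32 = 6.608×10^-8 m⁴.
θ = T·L/(G·J) = 96.03 × 0.250 / (40.7×10⁹ × 6.608×10^-8) = 8.926×10^-3 rad.

0.511°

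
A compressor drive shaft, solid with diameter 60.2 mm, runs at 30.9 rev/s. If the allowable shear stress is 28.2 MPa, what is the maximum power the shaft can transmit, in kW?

J = πd⁴/32 = π(0.0602)⁴/32 = 1.289×10^-6 m⁴.
T_max = τ_allow·J/r = 2.82×10^7 × 1.289×10^-6 / 0.0301 = 1208 N·m.
ω = 2π·30.9 = 194.2 rad/s, so P_max = T_max·ω = 2.345×10^5 W.

235 kW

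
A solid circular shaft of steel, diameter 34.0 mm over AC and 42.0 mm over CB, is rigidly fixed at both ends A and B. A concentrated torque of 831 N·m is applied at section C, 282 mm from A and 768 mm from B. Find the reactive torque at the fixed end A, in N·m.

Compatibility: T_A·a/J_AC = T_B·b/J_CB with T_A + T_B = T₀.
J_AC = 1.31×10^-7 m⁴, J_CB = 3.05×10^-7 m⁴, so T_A = T₀·(J_AC/a)/((J_AC/a)+(J_CB/b)) = 448.0 N·m, T_B = 383.0 N·m.

448 N·m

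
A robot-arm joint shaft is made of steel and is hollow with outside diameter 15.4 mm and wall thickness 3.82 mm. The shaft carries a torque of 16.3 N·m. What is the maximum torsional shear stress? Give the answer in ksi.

J = π(d_o⁴ − d_i⁴)/32 = π(0.0154⁴ − 0.00776⁴)/32 = 5.166×10^-9 m⁴.
τ_max = T·r/J = 16.30 × 0.00770 / 5.166×10^-9 = 2.430×10^7 Pa.

3.52 ksi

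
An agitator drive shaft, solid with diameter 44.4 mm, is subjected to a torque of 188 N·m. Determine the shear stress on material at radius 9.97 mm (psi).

J = πd⁴/32 = π(0.0444)⁴/32 = 3.815×10^-7 m⁴.
Shear stress varies linearly with radius: τ = T·r/J = 188.0 × 0.00997 / 3.815×10^-7 = 4.913×10^6 Pa.

713 psi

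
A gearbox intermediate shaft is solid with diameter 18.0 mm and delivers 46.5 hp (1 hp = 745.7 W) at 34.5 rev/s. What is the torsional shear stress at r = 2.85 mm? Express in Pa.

4.42e7 Pa

ω = 2π·34.5 = 216.8 rad/s, so T = P/ω = 46.5×745.7 / 216.8 = 160.0 N·m.
J = πd⁴/32 = π(0.0180)⁴/32 = 1.031×10^-8 m⁴.
Shear stress varies linearly with radius: τ = T·r/J = 160.0 × 0.00285 / 1.031×10^-8 = 4.424×10^7 Pa.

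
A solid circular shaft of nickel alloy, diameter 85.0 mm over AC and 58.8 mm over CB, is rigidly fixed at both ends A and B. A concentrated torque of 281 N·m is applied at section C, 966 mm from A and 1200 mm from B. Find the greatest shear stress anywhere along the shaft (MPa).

1.97 MPa

Compatibility: T_A·a/J_AC = T_B·b/J_CB with T_A + T_B = T₀.
J_AC = 5.12×10^-6 m⁴, J_CB = 1.17×10^-6 m⁴, so T_A = T₀·(J_AC/a)/((J_AC/a)+(J_CB/b)) = 237.3 N·m, T_B = 43.74 N·m.
τ in each portion: τ_AC = 1.97×10^6 Pa, τ_CB = 1.10×10^6 Pa; maximum is in AC.
τ_max = T_AC·r/J = 237.3·0.0425/5.12×10^-6 = 1.968×10^6 Pa.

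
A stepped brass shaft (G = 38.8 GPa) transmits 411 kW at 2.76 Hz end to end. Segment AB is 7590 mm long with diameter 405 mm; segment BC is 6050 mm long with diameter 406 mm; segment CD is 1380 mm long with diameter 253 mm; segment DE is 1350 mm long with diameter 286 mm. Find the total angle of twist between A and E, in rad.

ω = 2π·2.76 = 17.34 rad/s, so T = P/ω = 411×10³ / 17.34 = 23700 N·m.
J_AB = π(0.405)⁴/32 = 2.64×10^-3 m⁴; J_BC = π(0.406)⁴/32 = 2.67×10^-3 m⁴; J_CD = π(0.253)⁴/32 = 4.02×10^-4 m⁴; J_DE = π(0.286)⁴/32 = 6.57×10^-4 m⁴.
θ = (T/G)·Σ L_i/J_i = (23700/38.8×10⁹)·(7.59/2.64×10^-3 + 6.05/2.67×10^-3 + 1.38/4.02×10^-4 + 1.35/6.57×10^-4) = 6.492×10^-3 rad.

0.00649 rad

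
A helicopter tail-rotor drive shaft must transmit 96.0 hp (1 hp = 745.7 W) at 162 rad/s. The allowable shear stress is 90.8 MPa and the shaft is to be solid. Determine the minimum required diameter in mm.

29.2 mm

ω = 162 rad/s, so T = P/ω = 96.0×745.7 / 162.0 = 441.9 N·m.
For a solid shaft τ_max = 16T/(πd³), so d = (16T/(π τ_allow))^(1/3) = (16·441.9/(π·9.08×10^7))^(1/3) = 0.02916 m.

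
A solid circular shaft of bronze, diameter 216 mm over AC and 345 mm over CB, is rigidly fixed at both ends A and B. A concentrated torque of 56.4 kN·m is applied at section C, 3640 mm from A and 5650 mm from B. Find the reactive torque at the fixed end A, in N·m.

10900 N·m

Compatibility: T_A·a/J_AC = T_B·b/J_CB with T_A + T_B = T₀.
J_AC = 2.14×10^-4 m⁴, J_CB = 1.39×10^-3 m⁴, so T_A = T₀·(J_AC/a)/((J_AC/a)+(J_CB/b)) = 10860 N·m, T_B = 45540 N·m.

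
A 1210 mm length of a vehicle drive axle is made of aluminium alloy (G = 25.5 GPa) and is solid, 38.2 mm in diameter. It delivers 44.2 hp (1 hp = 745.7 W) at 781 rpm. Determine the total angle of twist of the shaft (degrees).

5.24°

ω = 2π·781/60 = 81.79 rad/s, so T = P/ω = 44.2×745.7 / 81.79 = 403.0 N·m.
J = πd⁴/32 = π(0.0382)⁴/32 = 2.091×10^-7 m⁴.
θ = T·L/(G·J) = 403.0 × 1.21 / (25.5×10⁹ × 2.091×10^-7) = 0.09147 rad.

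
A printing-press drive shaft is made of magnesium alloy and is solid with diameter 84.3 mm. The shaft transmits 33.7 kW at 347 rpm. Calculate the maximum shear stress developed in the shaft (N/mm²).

ω = 2π·347/60 = 36.34 rad/s, so T = P/ω = 33.7×10³ / 36.34 = 927.4 N·m.
J = πd⁴/32 = π(0.0843)⁴/32 = 4.958×10^-6 m⁴.
τ_max = T·r/J = 927.4 × 0.0421 / 4.958×10^-6 = 7.884×10^6 Pa.

7.88 N/mm²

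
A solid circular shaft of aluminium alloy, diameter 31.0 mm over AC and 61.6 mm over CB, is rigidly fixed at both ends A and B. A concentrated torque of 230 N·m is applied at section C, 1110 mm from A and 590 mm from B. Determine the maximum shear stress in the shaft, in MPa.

4.85 MPa

Compatibility: T_A·a/J_AC = T_B·b/J_CB with T_A + T_B = T₀.
J_AC = 9.07×10^-8 m⁴, J_CB = 1.41×10^-6 m⁴, so T_A = T₀·(J_AC/a)/((J_AC/a)+(J_CB/b)) = 7.583 N·m, T_B = 222.4 N·m.
τ in each portion: τ_AC = 1.30×10^6 Pa, τ_CB = 4.85×10^6 Pa; maximum is in CB.
τ_max = T_CB·r/J = 222.4·0.0308/1.41×10^-6 = 4.846×10^6 Pa.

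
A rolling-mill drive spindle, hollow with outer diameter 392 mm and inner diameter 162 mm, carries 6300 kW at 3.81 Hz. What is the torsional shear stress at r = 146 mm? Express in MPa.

ω = 2π·3.81 = 23.94 rad/s, so T = P/ω = 6300×10³ / 23.94 = 263200 N·m.
J = π(d_o⁴ − d_i⁴)/32 = π(0.392⁴ − 0.162⁴)/32 = 2.251×10^-3 m⁴.
Shear stress varies linearly with radius: τ = T·r/J = 263200 × 0.146 / 2.251×10^-3 = 1.707×10^7 Pa.

17.1 MPa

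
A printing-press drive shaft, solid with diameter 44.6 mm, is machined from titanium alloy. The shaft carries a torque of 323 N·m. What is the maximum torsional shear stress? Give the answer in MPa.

18.5 MPa

J = πd⁴/32 = π(0.0446)⁴/32 = 3.885×10^-7 m⁴.
τ_max = T·r/J = 323.0 × 0.0223 / 3.885×10^-7 = 1.854×10^7 Pa.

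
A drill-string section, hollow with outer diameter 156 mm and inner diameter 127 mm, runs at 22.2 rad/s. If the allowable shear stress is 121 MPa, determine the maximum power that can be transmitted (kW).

1120 kW

J = π(d_o⁴ − d_i⁴)/32 = π(0.156⁴ − 0.127⁴)/32 = 3.260×10^-5 m⁴.
T_max = τ_allow·J/r = 1.21×10^8 × 3.260×10^-5 / 0.0780 = 50580 N·m.
ω = 22.2 rad/s, so P_max = T_max·ω = 1.123×10^6 W.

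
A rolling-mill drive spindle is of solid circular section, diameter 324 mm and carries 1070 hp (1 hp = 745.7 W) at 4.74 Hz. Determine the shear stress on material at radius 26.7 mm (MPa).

0.661 MPa

ω = 2π·4.74 = 29.78 rad/s, so T = P/ω = 1070×745.7 / 29.78 = 26790 N·m.
J = πd⁴/32 = π(0.324)⁴/32 = 1.082×10^-3 m⁴.
Shear stress varies linearly with radius: τ = T·r/J = 26790 × 0.0267 / 1.082×10^-3 = 6.612×10^5 Pa.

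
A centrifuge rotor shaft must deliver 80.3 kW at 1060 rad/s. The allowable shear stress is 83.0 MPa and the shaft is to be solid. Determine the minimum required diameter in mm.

16.7 mm

ω = 1060 rad/s, so T = P/ω = 80.3×10³ / 1060 = 75.75 N·m.
For a solid shaft τ_max = 16T/(πd³), so d = (16T/(π τ_allow))^(1/3) = (16·75.75/(π·8.30×10^7))^(1/3) = 0.01669 m.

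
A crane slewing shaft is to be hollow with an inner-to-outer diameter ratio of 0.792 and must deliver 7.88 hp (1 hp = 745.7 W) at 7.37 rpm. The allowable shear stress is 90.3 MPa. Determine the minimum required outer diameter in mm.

89.1 mm

ω = 2π·7.37/60 = 0.7718 rad/s, so T = P/ω = 7.88×745.7 / 0.7718 = 7614 N·m.
For a hollow shaft with d_i/d_o = 0.792: τ_max = 16T/(π d_o³ (1−k⁴)), so d_o = [16T/(π τ_allow (1−k⁴))]^(1/3) = [16·7614/(π·9.03×10^7·0.6065)]^(1/3) = 0.08913 m.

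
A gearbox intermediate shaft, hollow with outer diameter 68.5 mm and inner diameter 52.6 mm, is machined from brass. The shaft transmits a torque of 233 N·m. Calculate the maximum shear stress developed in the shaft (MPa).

5.66 MPa

J = π(d_o⁴ − d_i⁴)/32 = π(0.0685⁴ − 0.0526⁴)/32 = 1.410×10^-6 m⁴.
τ_max = T·r/J = 233.0 × 0.0343 / 1.410×10^-6 = 5.660×10^6 Pa.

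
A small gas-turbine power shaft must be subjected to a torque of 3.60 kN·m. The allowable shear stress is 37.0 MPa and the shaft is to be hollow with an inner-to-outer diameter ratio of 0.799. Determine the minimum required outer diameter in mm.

For a hollow shaft with d_i/d_o = 0.799: τ_max = 16T/(π d_o³ (1−k⁴)), so d_o = [16T/(π τ_allow (1−k⁴))]^(1/3) = [16·3600/(π·3.70×10^7·0.5924)]^(1/3) = 0.09422 m.

94.2 mm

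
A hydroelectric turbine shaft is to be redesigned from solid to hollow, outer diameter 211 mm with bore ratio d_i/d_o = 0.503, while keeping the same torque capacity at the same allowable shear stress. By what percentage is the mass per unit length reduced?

Equal τ_max and T ⇒ the solid shaft needs d_s³ = d_o³(1−k⁴), so d_s = 211·(1−0.503⁴)^(1/3) = 206.4 mm.
Area ratio A_h/A_s = d_o²(1−k²)/d_s² = (1−k²)/(1−k⁴)^(2/3) = 0.7807.
Mass saving = 1 − 0.7807 = 21.9 %.

21.9 %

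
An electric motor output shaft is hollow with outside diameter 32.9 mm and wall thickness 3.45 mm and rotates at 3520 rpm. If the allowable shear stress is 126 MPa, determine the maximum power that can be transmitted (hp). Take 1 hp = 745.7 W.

J = π(d_o⁴ − d_i⁴)/32 = π(0.0329⁴ − 0.0260⁴)/32 = 7.016×10^-8 m⁴.
T_max = τ_allow·J/r = 1.26×10^8 × 7.016×10^-8 / 0.0164 = 537.4 N·m.
ω = 2π·3520/60 = 368.6 rad/s, so P_max = T_max·ω = 1.981×10^5 W.

266 hp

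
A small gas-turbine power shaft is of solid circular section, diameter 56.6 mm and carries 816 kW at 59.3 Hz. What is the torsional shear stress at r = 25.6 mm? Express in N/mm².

55.6 N/mm²

ω = 2π·59.3 = 372.6 rad/s, so T = P/ω = 816×10³ / 372.6 = 2190 N·m.
J = πd⁴/32 = π(0.0566)⁴/32 = 1.008×10^-6 m⁴.
Shear stress varies linearly with radius: τ = T·r/J = 2190 × 0.0256 / 1.008×10^-6 = 5.565×10^7 Pa.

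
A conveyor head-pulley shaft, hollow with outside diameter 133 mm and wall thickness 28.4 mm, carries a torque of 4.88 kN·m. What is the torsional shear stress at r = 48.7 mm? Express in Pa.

J = π(d_o⁴ − d_i⁴)/32 = π(0.133⁴ − 0.0762⁴)/32 = 2.741×10^-5 m⁴.
Shear stress varies linearly with radius: τ = T·r/J = 4880 × 0.0487 / 2.741×10^-5 = 8.671×10^6 Pa.

8.67e6 Pa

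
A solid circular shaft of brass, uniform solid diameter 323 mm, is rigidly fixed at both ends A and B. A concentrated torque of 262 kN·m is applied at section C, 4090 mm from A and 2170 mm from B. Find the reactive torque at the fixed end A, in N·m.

90800 N·m

With uniform GJ and both ends fixed, compatibility θ_AC = θ_CB gives T_A·a = T_B·b, together with T_A + T_B = T₀.
T_A = T₀·b/(a+b) = 262000·2170/6260 = 90820 N·m; T_B = 171200 N·m.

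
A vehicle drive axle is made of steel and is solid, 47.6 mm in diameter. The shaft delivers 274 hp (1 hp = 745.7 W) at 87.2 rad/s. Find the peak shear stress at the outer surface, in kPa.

111000 kPa

ω = 87.2 rad/s, so T = P/ω = 274×745.7 / 87.20 = 2343 N·m.
J = πd⁴/32 = π(0.0476)⁴/32 = 5.040×10^-7 m⁴.
τ_max = T·r/J = 2343 × 0.0238 / 5.040×10^-7 = 1.106×10^8 Pa.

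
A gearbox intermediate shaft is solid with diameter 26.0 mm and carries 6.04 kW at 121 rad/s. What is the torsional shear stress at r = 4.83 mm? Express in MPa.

ω = 121 rad/s, so T = P/ω = 6.04×10³ / 121.0 = 49.92 N·m.
J = πd⁴/32 = π(0.0260)⁴/32 = 4.486×10^-8 m⁴.
Shear stress varies linearly with radius: τ = T·r/J = 49.92 × 0.00483 / 4.486×10^-8 = 5.374×10^6 Pa.

5.37 MPa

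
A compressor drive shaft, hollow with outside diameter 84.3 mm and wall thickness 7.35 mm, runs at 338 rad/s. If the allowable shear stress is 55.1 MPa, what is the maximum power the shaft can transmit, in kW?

1170 kW

J = π(d_o⁴ − d_i⁴)/32 = π(0.0843⁴ − 0.0696⁴)/32 = 2.654×10^-6 m⁴.
T_max = τ_allow·J/r = 5.51×10^7 × 2.654×10^-6 / 0.0421 = 3470 N·m.
ω = 338 rad/s, so P_max = T_max·ω = 1.173×10^6 W.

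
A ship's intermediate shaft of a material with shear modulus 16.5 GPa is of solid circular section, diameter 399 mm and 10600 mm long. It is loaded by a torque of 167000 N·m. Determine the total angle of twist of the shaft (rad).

J = πd⁴/32 = π(0.399)⁴/32 = 2.488×10^-3 m⁴.
θ = T·L/(G·J) = 167000 × 10.6 / (16.5×10⁹ × 2.488×10^-3) = 0.04312 rad.

0.0431 rad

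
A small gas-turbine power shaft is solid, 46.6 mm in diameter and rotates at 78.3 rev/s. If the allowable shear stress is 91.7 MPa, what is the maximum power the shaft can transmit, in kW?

896 kW

J = πd⁴/32 = π(0.0466)⁴/32 = 4.630×10^-7 m⁴.
T_max = τ_allow·J/r = 9.17×10^7 × 4.630×10^-7 / 0.0233 = 1822 N·m.
ω = 2π·78.3 = 492.0 rad/s, so P_max = T_max·ω = 8.964×10^5 W.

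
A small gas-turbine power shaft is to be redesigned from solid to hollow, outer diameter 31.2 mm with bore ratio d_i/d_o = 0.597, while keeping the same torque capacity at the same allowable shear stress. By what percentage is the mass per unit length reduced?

Equal τ_max and T ⇒ the solid shaft needs d_s³ = d_o³(1−k⁴), so d_s = 31.2·(1−0.597⁴)^(1/3) = 29.82 mm.
Area ratio A_h/A_s = d_o²(1−k²)/d_s² = (1−k²)/(1−k⁴)^(2/3) = 0.7046.
Mass saving = 1 − 0.7046 = 29.5 %.

29.5 %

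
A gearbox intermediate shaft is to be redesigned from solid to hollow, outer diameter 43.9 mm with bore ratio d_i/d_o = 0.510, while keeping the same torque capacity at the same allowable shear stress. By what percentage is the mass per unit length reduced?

Equal τ_max and T ⇒ the solid shaft needs d_s³ = d_o³(1−k⁴), so d_s = 43.9·(1−0.510⁴)^(1/3) = 42.89 mm.
Area ratio A_h/A_s = d_o²(1−k²)/d_s² = (1−k²)/(1−k⁴)^(2/3) = 0.7753.
Mass saving = 1 − 0.7753 = 22.5 %.

22.5 %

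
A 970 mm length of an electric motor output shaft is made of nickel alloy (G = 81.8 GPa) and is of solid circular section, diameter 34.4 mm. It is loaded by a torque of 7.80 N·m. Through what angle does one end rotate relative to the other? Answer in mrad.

J = πd⁴/32 = π(0.0344)⁴/32 = 1.375×10^-7 m⁴.
θ = T·L/(G·J) = 7.800 × 0.970 / (81.8×10⁹ × 1.375×10^-7) = 6.728×10^-4 rad.

0.673 mrad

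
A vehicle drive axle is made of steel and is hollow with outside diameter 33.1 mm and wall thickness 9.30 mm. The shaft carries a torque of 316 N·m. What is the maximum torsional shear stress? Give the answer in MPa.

J = π(d_o⁴ − d_i⁴)/32 = π(0.0331⁴ − 0.0145⁴)/32 = 1.135×10^-7 m⁴.
τ_max = T·r/J = 316.0 × 0.0166 / 1.135×10^-7 = 4.608×10^7 Pa.

46.1 MPa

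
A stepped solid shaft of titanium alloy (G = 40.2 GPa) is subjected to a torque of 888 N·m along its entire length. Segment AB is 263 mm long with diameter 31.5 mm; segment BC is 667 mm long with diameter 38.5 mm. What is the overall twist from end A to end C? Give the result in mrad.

J_AB = π(0.0315)⁴/32 = 9.67×10^-8 m⁴; J_BC = π(0.0385)⁴/32 = 2.16×10^-7 m⁴.
θ = (T/G)·Σ L_i/J_i = (888.0/40.2×10⁹)·(0.263/9.67×10^-8 + 0.667/2.16×10^-7) = 0.1284 rad.

128 mrad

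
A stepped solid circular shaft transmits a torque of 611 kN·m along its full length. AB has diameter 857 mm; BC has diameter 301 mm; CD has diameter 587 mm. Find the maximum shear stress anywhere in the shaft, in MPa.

114 MPa

Under the same torque, τ_max = 16T/(πd³) is largest where d is smallest — segment BC (d = 301 mm).
τ_max = 16·611000/(π·(0.301)³) = 1.141×10^8 Pa.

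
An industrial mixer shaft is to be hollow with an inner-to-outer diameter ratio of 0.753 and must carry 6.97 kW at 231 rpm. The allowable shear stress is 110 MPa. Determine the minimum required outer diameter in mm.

27.0 mm

ω = 2π·231/60 = 24.19 rad/s, so T = P/ω = 6.97×10³ / 24.19 = 288.1 N·m.
For a hollow shaft with d_i/d_o = 0.753: τ_max = 16T/(π d_o³ (1−k⁴)), so d_o = [16T/(π τ_allow (1−k⁴))]^(1/3) = [16·288.1/(π·1.10×10^8·0.6785)]^(1/3) = 0.02699 m.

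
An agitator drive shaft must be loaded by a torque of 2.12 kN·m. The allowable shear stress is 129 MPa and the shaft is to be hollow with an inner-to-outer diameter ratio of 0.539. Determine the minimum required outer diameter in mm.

45.0 mm

For a hollow shaft with d_i/d_o = 0.539: τ_max = 16T/(π d_o³ (1−k⁴)), so d_o = [16T/(π τ_allow (1−k⁴))]^(1/3) = [16·2120/(π·1.29×10^8·0.9156)]^(1/3) = 0.04505 m.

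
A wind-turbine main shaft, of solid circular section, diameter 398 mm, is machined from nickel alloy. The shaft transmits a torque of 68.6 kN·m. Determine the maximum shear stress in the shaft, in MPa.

5.54 MPa

J = πd⁴/32 = π(0.398)⁴/32 = 2.463×10^-3 m⁴.
τ_max = T·r/J = 68600 × 0.199 / 2.463×10^-3 = 5.542×10^6 Pa.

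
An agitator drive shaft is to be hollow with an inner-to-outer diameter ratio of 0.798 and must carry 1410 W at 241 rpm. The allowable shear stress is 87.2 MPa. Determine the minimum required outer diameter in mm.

17.6 mm

ω = 2π·241/60 = 25.24 rad/s, so T = P/ω = 1410 / 25.24 = 55.87 N·m.
For a hollow shaft with d_i/d_o = 0.798: τ_max = 16T/(π d_o³ (1−k⁴)), so d_o = [16T/(π τ_allow (1−k⁴))]^(1/3) = [16·55.87/(π·8.72×10^7·0.5945)]^(1/3) = 0.01764 m.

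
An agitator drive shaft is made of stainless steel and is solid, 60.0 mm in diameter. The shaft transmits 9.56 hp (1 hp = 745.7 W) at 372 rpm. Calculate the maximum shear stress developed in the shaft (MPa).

4.31 MPa

ω = 2π·372/60 = 38.96 rad/s, so T = P/ω = 9.56×745.7 / 38.96 = 183.0 N·m.
J = πd⁴/32 = π(0.0600)⁴/32 = 1.272×10^-6 m⁴.
τ_max = T·r/J = 183.0 × 0.0300 / 1.272×10^-6 = 4.315×10^6 Pa.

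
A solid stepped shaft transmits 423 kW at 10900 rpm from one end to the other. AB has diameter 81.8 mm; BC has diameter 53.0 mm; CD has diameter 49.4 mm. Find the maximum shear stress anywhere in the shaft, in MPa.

ω = 2π·10900/60 = 1141 rad/s, so T = P/ω = 423×10³ / 1141 = 370.6 N·m.
Under the same torque, τ_max = 16T/(πd³) is largest where d is smallest — segment CD (d = 49.4 mm).
τ_max = 16·370.6/(π·(0.0494)³) = 1.566×10^7 Pa.

15.7 MPa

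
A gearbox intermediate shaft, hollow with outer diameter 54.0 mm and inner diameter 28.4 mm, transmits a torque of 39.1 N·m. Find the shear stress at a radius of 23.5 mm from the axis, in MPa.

1.19 MPa

J = π(d_o⁴ − d_i⁴)/32 = π(0.0540⁴ − 0.0284⁴)/32 = 7.709×10^-7 m⁴.
Shear stress varies linearly with radius: τ = T·r/J = 39.10 × 0.0235 / 7.709×10^-7 = 1.192×10^6 Pa.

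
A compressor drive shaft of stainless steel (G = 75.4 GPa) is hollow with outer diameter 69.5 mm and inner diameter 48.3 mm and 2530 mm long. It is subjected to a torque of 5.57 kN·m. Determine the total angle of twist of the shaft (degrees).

J = π(d_o⁴ − d_i⁴)/32 = π(0.0695⁴ − 0.0483⁴)/32 = 1.756×10^-6 m⁴.
θ = T·L/(G·J) = 5570 × 2.53 / (75.4×10⁹ × 1.756×10^-6) = 0.1064 rad.

6.10°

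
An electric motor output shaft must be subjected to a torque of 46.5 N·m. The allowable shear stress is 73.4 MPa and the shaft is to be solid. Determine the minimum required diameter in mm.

For a solid shaft τ_max = 16T/(πd³), so d = (16T/(π τ_allow))^(1/3) = (16·46.50/(π·7.34×10^7))^(1/3) = 0.01478 m.

14.8 mm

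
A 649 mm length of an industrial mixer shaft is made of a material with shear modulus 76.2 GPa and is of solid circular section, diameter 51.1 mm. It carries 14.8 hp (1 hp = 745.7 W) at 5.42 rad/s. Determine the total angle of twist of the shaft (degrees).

ω = 5.42 rad/s, so T = P/ω = 14.8×745.7 / 5.420 = 2036 N·m.
J = πd⁴/32 = π(0.0511)⁴/32 = 6.694×10^-7 m⁴.
θ = T·L/(G·J) = 2036 × 0.649 / (76.2×10⁹ × 6.694×10^-7) = 0.02591 rad.

1.48°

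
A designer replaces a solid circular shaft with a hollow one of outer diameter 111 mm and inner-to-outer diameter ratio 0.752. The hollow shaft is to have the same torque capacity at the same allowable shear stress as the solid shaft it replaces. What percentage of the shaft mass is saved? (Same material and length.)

Equal τ_max and T ⇒ the solid shaft needs d_s³ = d_o³(1−k⁴), so d_s = 111·(1−0.752⁴)^(1/3) = 97.62 mm.
Area ratio A_h/A_s = d_o²(1−k²)/d_s² = (1−k²)/(1−k⁴)^(2/3) = 0.5618.
Mass saving = 1 − 0.5618 = 43.8 %.

43.8 %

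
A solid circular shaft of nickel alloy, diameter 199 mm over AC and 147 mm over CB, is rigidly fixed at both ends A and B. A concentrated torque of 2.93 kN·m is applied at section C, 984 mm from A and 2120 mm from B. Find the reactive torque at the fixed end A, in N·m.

Compatibility: T_A·a/J_AC = T_B·b/J_CB with T_A + T_B = T₀.
J_AC = 1.54×10^-4 m⁴, J_CB = 4.58×10^-5 m⁴, so T_A = T₀·(J_AC/a)/((J_AC/a)+(J_CB/b)) = 2574 N·m, T_B = 355.8 N·m.

2570 N·m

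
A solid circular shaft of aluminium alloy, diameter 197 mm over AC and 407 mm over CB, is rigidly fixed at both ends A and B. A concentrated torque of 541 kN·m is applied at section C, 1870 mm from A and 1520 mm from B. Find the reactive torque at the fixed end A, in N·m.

Compatibility: T_A·a/J_AC = T_B·b/J_CB with T_A + T_B = T₀.
J_AC = 1.48×10^-4 m⁴, J_CB = 2.69×10^-3 m⁴, so T_A = T₀·(J_AC/a)/((J_AC/a)+(J_CB/b)) = 23110 N·m, T_B = 517900 N·m.

23100 N·m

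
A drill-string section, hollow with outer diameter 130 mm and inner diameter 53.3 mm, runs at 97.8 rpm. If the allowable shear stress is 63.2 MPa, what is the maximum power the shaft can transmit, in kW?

271 kW

J = π(d_o⁴ − d_i⁴)/32 = π(0.130⁴ − 0.0533⁴)/32 = 2.725×10^-5 m⁴.
T_max = τ_allow·J/r = 6.32×10^7 × 2.725×10^-5 / 0.0650 = 26490 N·m.
ω = 2π·97.8/60 = 10.24 rad/s, so P_max = T_max·ω = 2.713×10^5 W.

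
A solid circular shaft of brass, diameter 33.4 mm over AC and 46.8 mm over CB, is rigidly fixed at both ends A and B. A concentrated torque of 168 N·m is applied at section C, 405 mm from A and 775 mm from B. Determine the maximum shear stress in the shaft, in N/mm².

7.62 N/mm²

Compatibility: T_A·a/J_AC = T_B·b/J_CB with T_A + T_B = T₀.
J_AC = 1.22×10^-7 m⁴, J_CB = 4.71×10^-7 m⁴, so T_A = T₀·(J_AC/a)/((J_AC/a)+(J_CB/b)) = 55.73 N·m, T_B = 112.3 N·m.
τ in each portion: τ_AC = 7.62×10^6 Pa, τ_CB = 5.58×10^6 Pa; maximum is in AC.
τ_max = T_AC·r/J = 55.73·0.0167/1.22×10^-7 = 7.618×10^6 Pa.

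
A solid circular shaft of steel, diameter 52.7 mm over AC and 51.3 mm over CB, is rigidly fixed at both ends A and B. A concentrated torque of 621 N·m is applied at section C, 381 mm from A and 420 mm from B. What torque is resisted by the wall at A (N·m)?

342 N·m

Compatibility: T_A·a/J_AC = T_B·b/J_CB with T_A + T_B = T₀.
J_AC = 7.57×10^-7 m⁴, J_CB = 6.80×10^-7 m⁴, so T_A = T₀·(J_AC/a)/((J_AC/a)+(J_CB/b)) = 342.2 N·m, T_B = 278.8 N·m.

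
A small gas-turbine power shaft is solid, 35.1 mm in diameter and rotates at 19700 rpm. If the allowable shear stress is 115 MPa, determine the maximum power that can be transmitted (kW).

J = πd⁴/32 = π(0.0351)⁴/32 = 1.490×10^-7 m⁴.
T_max = τ_allow·J/r = 1.15×10^8 × 1.490×10^-7 / 0.0175 = 976.4 N·m.
ω = 2π·19700/60 = 2063 rad/s, so P_max = T_max·ω = 2.014×10^6 W.

2010 kW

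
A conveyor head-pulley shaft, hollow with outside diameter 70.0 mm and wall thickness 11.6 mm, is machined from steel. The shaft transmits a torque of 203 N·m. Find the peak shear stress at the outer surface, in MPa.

J = π(d_o⁴ − d_i⁴)/32 = π(0.0700⁴ − 0.0468⁴)/32 = 1.886×10^-6 m⁴.
τ_max = T·r/J = 203.0 × 0.0350 / 1.886×10^-6 = 3.767×10^6 Pa.

3.77 MPa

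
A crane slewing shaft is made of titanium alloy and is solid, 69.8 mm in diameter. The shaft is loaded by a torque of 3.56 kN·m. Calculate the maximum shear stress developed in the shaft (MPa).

J = πd⁴/32 = π(0.0698)⁴/32 = 2.330×10^-6 m⁴.
τ_max = T·r/J = 3560 × 0.0349 / 2.330×10^-6 = 5.332×10^7 Pa.

53.3 MPa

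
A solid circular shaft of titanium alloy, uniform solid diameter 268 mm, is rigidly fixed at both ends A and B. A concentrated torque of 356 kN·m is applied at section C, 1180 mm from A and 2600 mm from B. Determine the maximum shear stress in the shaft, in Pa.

6.48e7 Pa

With uniform GJ and both ends fixed, compatibility θ_AC = θ_CB gives T_A·a = T_B·b, together with T_A + T_B = T₀.
T_A = T₀·b/(a+b) = 356000·2600/3780 = 244900 N·m; T_B = 111100 N·m.
τ in each portion: τ_AC = 6.48×10^7 Pa, τ_CB = 2.94×10^7 Pa; maximum is in AC.
τ_max = T_AC·r/J = 244900·0.134/5.06×10^-4 = 6.479×10^7 Pa.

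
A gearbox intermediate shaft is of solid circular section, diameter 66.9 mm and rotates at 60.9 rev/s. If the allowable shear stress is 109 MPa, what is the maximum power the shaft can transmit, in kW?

2450 kW

J = πd⁴/32 = π(0.0669)⁴/32 = 1.967×10^-6 m⁴.
T_max = τ_allow·J/r = 1.09×10^8 × 1.967×10^-6 / 0.0335 = 6408 N·m.
ω = 2π·60.9 = 382.6 rad/s, so P_max = T_max·ω = 2.452×10^6 W.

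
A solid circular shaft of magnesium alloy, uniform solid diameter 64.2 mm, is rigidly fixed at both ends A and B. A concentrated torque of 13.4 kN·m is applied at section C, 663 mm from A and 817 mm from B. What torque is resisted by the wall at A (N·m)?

7400 N·m

With uniform GJ and both ends fixed, compatibility θ_AC = θ_CB gives T_A·a = T_B·b, together with T_A + T_B = T₀.
T_A = T₀·b/(a+b) = 13400·817/1480 = 7397 N·m; T_B = 6003 N·m.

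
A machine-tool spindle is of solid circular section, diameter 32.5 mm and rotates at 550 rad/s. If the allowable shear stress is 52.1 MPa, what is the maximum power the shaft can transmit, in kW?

J = πd⁴/32 = π(0.0325)⁴/32 = 1.095×10^-7 m⁴.
T_max = τ_allow·J/r = 5.21×10^7 × 1.095×10^-7 / 0.0163 = 351.2 N·m.
ω = 550 rad/s, so P_max = T_max·ω = 1.931×10^5 W.

193 kW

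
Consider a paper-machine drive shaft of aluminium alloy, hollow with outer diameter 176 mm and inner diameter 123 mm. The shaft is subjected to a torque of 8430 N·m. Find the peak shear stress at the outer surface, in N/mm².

10.3 N/mm²

J = π(d_o⁴ − d_i⁴)/32 = π(0.176⁴ − 0.123⁴)/32 = 7.173×10^-5 m⁴.
τ_max = T·r/J = 8430 × 0.0880 / 7.173×10^-5 = 1.034×10^7 Pa.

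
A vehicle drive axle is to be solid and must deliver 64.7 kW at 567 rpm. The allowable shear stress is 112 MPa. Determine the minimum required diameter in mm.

ω = 2π·567/60 = 59.38 rad/s, so T = P/ω = 64.7×10³ / 59.38 = 1090 N·m.
For a solid shaft τ_max = 16T/(πd³), so d = (16T/(π τ_allow))^(1/3) = (16·1090/(π·1.12×10^8))^(1/3) = 0.03673 m.

36.7 mm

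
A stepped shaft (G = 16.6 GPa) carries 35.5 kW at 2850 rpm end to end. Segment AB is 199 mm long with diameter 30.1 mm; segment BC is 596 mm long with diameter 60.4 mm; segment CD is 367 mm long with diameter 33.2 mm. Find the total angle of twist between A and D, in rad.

0.0430 rad

ω = 2π·2850/60 = 298.5 rad/s, so T = P/ω = 35.5×10³ / 298.5 = 118.9 N·m.
J_AB = π(0.0301)⁴/32 = 8.06×10^-8 m⁴; J_BC = π(0.0604)⁴/32 = 1.31×10^-6 m⁴; J_CD = π(0.0332)⁴/32 = 1.19×10^-7 m⁴.
θ = (T/G)·Σ L_i/J_i = (118.9/16.6×10⁹)·(0.199/8.06×10^-8 + 0.596/1.31×10^-6 + 0.367/1.19×10^-7) = 0.04301 rad.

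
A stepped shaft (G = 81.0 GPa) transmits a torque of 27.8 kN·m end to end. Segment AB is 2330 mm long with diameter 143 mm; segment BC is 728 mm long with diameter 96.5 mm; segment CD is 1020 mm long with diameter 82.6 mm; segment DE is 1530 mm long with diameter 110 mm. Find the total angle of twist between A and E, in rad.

0.162 rad

J_AB = π(0.143)⁴/32 = 4.11×10^-5 m⁴; J_BC = π(0.0965)⁴/32 = 8.51×10^-6 m⁴; J_CD = π(0.0826)⁴/32 = 4.57×10^-6 m⁴; J_DE = π(0.110)⁴/32 = 1.44×10^-5 m⁴.
θ = (T/G)·Σ L_i/J_i = (27800/81.0×10⁹)·(2.33/4.11×10^-5 + 0.728/8.51×10^-6 + 1.02/4.57×10^-6 + 1.53/1.44×10^-5) = 0.1620 rad.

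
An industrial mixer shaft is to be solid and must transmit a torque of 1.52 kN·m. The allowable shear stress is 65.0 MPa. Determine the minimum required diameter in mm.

For a solid shaft τ_max = 16T/(πd³), so d = (16T/(π τ_allow))^(1/3) = (16·1520/(π·6.50×10^7))^(1/3) = 0.04920 m.

49.2 mm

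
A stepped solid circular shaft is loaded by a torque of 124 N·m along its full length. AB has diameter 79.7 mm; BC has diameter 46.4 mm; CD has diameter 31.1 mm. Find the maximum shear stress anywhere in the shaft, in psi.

3050 psi

Under the same torque, τ_max = 16T/(πd³) is largest where d is smallest — segment CD (d = 31.1 mm).
τ_max = 16·124.0/(π·(0.0311)³) = 2.099×10^7 Pa.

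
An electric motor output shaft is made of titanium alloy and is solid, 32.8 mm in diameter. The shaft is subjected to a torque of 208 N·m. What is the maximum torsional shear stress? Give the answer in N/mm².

J = πd⁴/32 = π(0.0328)⁴/32 = 1.136×10^-7 m⁴.
τ_max = T·r/J = 208.0 × 0.0164 / 1.136×10^-7 = 3.002×10^7 Pa.

30.0 N/mm²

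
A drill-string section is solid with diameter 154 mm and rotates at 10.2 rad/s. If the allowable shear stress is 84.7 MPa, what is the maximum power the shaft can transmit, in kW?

620 kW

J = πd⁴/32 = π(0.154)⁴/32 = 5.522×10^-5 m⁴.
T_max = τ_allow·J/r = 8.47×10^7 × 5.522×10^-5 / 0.0770 = 60740 N·m.
ω = 10.2 rad/s, so P_max = T_max·ω = 6.195×10^5 W.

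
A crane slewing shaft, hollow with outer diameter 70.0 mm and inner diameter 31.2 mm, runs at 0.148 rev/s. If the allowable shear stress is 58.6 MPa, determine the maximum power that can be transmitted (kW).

J = π(d_o⁴ − d_i⁴)/32 = π(0.0700⁴ − 0.0312⁴)/32 = 2.264×10^-6 m⁴.
T_max = τ_allow·J/r = 5.86×10^7 × 2.264×10^-6 / 0.0350 = 3791 N·m.
ω = 2π·0.148 = 0.9299 rad/s, so P_max = T_max·ω = 3525 W.

3.53 kW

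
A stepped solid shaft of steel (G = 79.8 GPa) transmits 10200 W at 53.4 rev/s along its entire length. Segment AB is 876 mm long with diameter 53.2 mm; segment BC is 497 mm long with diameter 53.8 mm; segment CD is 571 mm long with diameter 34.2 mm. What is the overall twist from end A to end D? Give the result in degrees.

0.130°

ω = 2π·53.4 = 335.5 rad/s, so T = P/ω = 10200 / 335.5 = 30.40 N·m.
J_AB = π(0.0532)⁴/32 = 7.86×10^-7 m⁴; J_BC = π(0.0538)⁴/32 = 8.22×10^-7 m⁴; J_CD = π(0.0342)⁴/32 = 1.34×10^-7 m⁴.
θ = (T/G)·Σ L_i/J_i = (30.40/79.8×10⁹)·(0.876/7.86×10^-7 + 0.497/8.22×10^-7 + 0.571/1.34×10^-7) = 2.274×10^-3 rad.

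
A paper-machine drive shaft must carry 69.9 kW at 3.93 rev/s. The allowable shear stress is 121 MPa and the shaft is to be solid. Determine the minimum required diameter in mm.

49.2 mm

ω = 2π·3.93 = 24.69 rad/s, so T = P/ω = 69.9×10³ / 24.69 = 2831 N·m.
For a solid shaft τ_max = 16T/(πd³), so d = (16T/(π τ_allow))^(1/3) = (16·2831/(π·1.21×10^8))^(1/3) = 0.04921 m.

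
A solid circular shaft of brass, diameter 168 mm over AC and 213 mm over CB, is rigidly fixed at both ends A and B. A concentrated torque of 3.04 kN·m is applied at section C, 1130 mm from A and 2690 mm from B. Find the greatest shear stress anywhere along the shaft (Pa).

Compatibility: T_A·a/J_AC = T_B·b/J_CB with T_A + T_B = T₀.
J_AC = 7.82×10^-5 m⁴, J_CB = 2.02×10^-4 m⁴, so T_A = T₀·(J_AC/a)/((J_AC/a)+(J_CB/b)) = 1458 N·m, T_B = 1582 N·m.
τ in each portion: τ_AC = 1.57×10^6 Pa, τ_CB = 8.34×10^5 Pa; maximum is in AC.
τ_max = T_AC·r/J = 1458·0.0840/7.82×10^-5 = 1.566×10^6 Pa.

1.57e6 Pa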